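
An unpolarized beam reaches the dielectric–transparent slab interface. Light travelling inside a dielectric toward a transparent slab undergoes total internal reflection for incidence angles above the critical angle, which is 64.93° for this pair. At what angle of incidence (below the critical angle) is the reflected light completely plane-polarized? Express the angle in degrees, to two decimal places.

sin θ_c = n₂/n₁, so n₂/n₁ = sin 64.93° = 0.9058.
Brewster: tan θ_B = n₂/n₁ = 0.9058.
θ_B = arctan(0.9058) = 42.17°.

θ_B ≈ 42.17°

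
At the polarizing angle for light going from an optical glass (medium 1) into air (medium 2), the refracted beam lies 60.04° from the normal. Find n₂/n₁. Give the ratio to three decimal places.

n₂/n₁ ≈ 0.576

θ_B + θ_t = 90°, so θ_B = 90° − 60.04° = 29.96°.
tan θ_B = n₂/n₁, so n₂/n₁ = tan 29.96° = 0.576.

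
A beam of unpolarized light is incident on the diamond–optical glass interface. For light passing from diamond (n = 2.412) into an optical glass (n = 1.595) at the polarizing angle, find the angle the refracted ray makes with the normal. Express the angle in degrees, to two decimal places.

θ_B = arctan(n₂/n₁) = arctan(1.595/2.412) = 33.48°.
Since θ_B + θ_t = 90° at Brewster incidence, θ_t = 90° − 33.48° = 56.52°.

θ_t ≈ 56.52°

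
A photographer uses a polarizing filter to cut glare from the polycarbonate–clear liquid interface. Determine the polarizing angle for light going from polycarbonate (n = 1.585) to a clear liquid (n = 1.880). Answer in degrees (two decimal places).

At Brewster's angle the reflected and refracted rays are perpendicular, which with Snell's law gives tan θ_B = n₂/n₁.
tan θ_B = n₂/n₁ = 1.880/1.585 = 1.1861.
So θ_B = arctan 1.1861 = 49.87°.

θ_B ≈ 49.87°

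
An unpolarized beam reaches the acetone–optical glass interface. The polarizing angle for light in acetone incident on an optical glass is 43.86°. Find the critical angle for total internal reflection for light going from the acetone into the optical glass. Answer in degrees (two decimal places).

θ_c ≈ 73.94°

From Brewster, n₂/n₁ = tan θ_B = tan 43.86° = 0.9610.
Then sin θ_c = n₂/n₁ = 0.9610, so θ_c = arcsin 0.9610 = 73.94°.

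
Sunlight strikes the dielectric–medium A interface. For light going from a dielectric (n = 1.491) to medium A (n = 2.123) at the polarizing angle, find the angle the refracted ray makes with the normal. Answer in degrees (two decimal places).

θ_t ≈ 35.08°

First find Brewster's angle: tan θ_B = 2.123/1.491 = 1.4239, giving θ_B = 54.92°.
At Brewster's angle the reflected and refracted rays are perpendicular, so θ_t = 90° − θ_B = 90° − 54.92° = 35.08°.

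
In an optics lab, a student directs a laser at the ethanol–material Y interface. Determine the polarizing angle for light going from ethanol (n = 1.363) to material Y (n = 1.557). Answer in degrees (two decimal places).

θ_B ≈ 48.80°

tan θ_B = n₂/n₁ = 1.557/1.363 = 1.1423. Taking the arctangent, θ_B = 48.80°.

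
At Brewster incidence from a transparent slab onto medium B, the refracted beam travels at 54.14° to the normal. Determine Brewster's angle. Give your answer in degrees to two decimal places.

At Brewster's angle the reflected and refracted rays are perpendicular, so θ_B + θ_t = 90°.
So θ_B = 90° − θ_t = 90° − 54.14° = 35.86°.

θ_B ≈ 35.86°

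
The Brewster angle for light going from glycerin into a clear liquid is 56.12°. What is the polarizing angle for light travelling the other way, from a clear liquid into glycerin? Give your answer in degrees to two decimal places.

θ_B' ≈ 33.88°

tan θ_B' = n₁/n₂ = 1/tan θ_B, so θ_B' = 90° − θ_B.
θ_B' = 90° − 56.12° = 33.88°.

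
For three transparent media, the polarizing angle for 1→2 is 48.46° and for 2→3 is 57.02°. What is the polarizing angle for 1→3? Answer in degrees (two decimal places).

n₂/n₁ = tan 48.46° = 1.1287 and n₃/n₂ = tan 57.02° = 1.5410.
Multiplying, n₃/n₁ = 1.1287 × 1.5410 = 1.7394, and θ_B(1→3) = arctan 1.7394 = 60.10°.

θ_B ≈ 60.10°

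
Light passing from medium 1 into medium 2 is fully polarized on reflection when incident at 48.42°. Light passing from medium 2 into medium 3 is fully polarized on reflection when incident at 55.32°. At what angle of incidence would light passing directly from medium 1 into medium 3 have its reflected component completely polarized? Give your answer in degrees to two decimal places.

Each Brewster angle gives a ratio: n₂/n₁ = tan 48.42° = 1.1271, n₃/n₂ = tan 55.32° = 1.4453.
Multiplying, n₃/n₁ = 1.1271 × 1.4453 = 1.6290, and θ_B(1→3) = arctan 1.6290 = 58.46°.

θ_B ≈ 58.46°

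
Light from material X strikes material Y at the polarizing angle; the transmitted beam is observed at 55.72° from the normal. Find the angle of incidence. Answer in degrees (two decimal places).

Since the reflected and refracted rays are at right angles at the polarizing angle, θ_B + θ_t = 90°.
θ_B = 90° − 55.72° = 34.28°.

θ_B ≈ 34.28°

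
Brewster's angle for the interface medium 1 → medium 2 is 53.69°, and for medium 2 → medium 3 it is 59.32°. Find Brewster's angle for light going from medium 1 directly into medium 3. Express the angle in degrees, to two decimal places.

n₂/n₁ = tan 53.69° = 1.3608 and n₃/n₂ = tan 59.32° = 1.6855.
So n₃/n₁ = (n₂/n₁)(n₃/n₂) = 1.3608 × 1.6855 = 2.2937.
θ_B(1→3) = arctan(2.2937) = 66.44°.

θ_B ≈ 66.44°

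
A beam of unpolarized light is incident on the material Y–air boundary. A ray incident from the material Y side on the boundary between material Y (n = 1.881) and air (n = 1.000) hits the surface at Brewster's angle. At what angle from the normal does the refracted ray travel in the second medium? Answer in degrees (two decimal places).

θ_t ≈ 62.00°

tan θ_B = n₂/n₁ = 1.000/1.881 = 0.5316, so θ_B = 28.00°.
At Brewster's angle the reflected and refracted rays are perpendicular, so θ_t = 90° − θ_B = 90° − 28.00° = 62.00°.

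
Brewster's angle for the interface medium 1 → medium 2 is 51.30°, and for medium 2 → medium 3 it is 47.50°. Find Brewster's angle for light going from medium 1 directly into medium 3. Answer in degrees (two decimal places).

θ_B ≈ 53.72°

tan θ_B(1→2) = n₂/n₁ = tan 51.30° = 1.2482.
tan θ_B(2→3) = n₃/n₂ = tan 47.50° = 1.0913.
So n₃/n₁ = (n₂/n₁)(n₃/n₂) = 1.2482 × 1.0913 = 1.3622.
θ_B(1→3) = arctan(1.3622) = 53.72°.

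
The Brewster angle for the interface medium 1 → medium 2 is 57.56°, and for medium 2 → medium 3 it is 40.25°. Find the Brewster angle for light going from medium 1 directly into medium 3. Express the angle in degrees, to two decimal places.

Each Brewster angle gives a ratio: n₂/n₁ = tan 57.56° = 1.5733, n₃/n₂ = tan 40.25° = 0.8466.
So n₃/n₁ = (n₂/n₁)(n₃/n₂) = 1.5733 × 0.8466 = 1.3319.
θ_B(1→3) = arctan(1.3319) = 53.10°.

θ_B ≈ 53.10°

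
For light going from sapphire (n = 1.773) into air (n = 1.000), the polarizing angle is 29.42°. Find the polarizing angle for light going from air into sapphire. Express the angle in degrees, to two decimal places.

θ_B' ≈ 60.58°

tan θ_B' = n₁/n₂ = 1/tan θ_B, so θ_B' = 90° − θ_B.
θ_B' = 90° − 29.42° = 60.58°.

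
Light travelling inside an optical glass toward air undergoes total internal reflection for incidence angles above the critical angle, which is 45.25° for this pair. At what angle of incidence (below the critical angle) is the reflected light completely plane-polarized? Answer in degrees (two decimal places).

θ_B ≈ 35.38°

n₂/n₁ = sin θ_c = sin 45.25° = 0.7102.
tan θ_B equals the same ratio, so θ_B = arctan(0.7102) = 35.38°.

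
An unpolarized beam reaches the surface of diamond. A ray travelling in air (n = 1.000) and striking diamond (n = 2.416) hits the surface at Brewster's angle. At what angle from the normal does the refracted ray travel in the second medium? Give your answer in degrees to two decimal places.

First find Brewster's angle: tan θ_B = 2.416/1.000 = 2.4160, giving θ_B = 67.51°.
At Brewster's angle the reflected and refracted rays are perpendicular, so θ_t = 90° − θ_B = 90° − 67.51° = 22.49°.

θ_t ≈ 22.49°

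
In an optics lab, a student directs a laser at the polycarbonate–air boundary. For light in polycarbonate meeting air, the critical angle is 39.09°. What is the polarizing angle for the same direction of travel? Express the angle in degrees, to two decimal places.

θ_B ≈ 32.23°

sin θ_c = n₂/n₁, so n₂/n₁ = sin 39.09° = 0.6305.
Brewster: tan θ_B = n₂/n₁ = 0.6305.
θ_B = arctan(0.6305) = 32.23°.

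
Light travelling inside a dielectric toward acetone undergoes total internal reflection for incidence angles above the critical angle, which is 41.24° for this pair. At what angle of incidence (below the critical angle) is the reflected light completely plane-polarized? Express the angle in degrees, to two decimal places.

θ_B ≈ 33.39°

n₂/n₁ = sin θ_c = sin 41.24° = 0.6592.
tan θ_B equals the same ratio, so θ_B = arctan(0.6592) = 33.39°.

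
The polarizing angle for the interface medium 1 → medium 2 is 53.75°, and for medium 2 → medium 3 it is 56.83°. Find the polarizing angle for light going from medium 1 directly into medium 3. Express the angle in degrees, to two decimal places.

Each Brewster angle gives a ratio: n₂/n₁ = tan 53.75° = 1.3638, n₃/n₂ = tan 56.83° = 1.5299.
Multiplying, n₃/n₁ = 1.3638 × 1.5299 = 2.0865, and θ_B(1→3) = arctan 2.0865 = 64.39°.

θ_B ≈ 64.39°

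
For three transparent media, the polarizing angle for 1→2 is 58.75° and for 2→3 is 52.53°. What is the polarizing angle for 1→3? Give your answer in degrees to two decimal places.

θ_B ≈ 65.06°

Each Brewster angle gives a ratio: n₂/n₁ = tan 58.75° = 1.6479, n₃/n₂ = tan 52.53° = 1.3046.
So n₃/n₁ = (n₂/n₁)(n₃/n₂) = 1.6479 × 1.3046 = 2.1500.
θ_B(1→3) = arctan(2.1500) = 65.06°.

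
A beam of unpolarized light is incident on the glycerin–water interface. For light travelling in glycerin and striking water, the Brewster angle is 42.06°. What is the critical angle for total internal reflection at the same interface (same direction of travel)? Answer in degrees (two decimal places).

θ_c ≈ 64.46°

n₂/n₁ = tan 42.06° = 0.9023; the critical angle satisfies sin θ_c = n₂/n₁.
θ_c = arcsin(0.9023) = 64.46°.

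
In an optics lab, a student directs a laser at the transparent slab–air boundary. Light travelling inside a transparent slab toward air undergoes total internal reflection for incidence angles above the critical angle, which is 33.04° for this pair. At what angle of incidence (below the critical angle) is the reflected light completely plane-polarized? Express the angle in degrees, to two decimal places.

At the critical angle sin θ_c = n₂/n₁, giving n₂/n₁ = sin 33.04° = 0.5452.
Then tan θ_B = n₂/n₁ = 0.5452, so θ_B = arctan 0.5452 = 28.60°.

θ_B ≈ 28.60°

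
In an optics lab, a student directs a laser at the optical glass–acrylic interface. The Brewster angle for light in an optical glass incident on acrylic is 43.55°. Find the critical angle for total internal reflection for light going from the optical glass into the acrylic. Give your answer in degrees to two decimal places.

From Brewster, n₂/n₁ = tan θ_B = tan 43.55° = 0.9506.
Then sin θ_c = n₂/n₁ = 0.9506, so θ_c = arcsin 0.9506 = 71.92°.

θ_c ≈ 71.92°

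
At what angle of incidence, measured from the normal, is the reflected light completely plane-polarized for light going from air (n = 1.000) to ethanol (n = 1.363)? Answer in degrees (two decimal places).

Here n₂/n₁ = 1.363/1.000 = 1.3630, and Brewster's law gives tan θ_B = n₂/n₁.
θ_B = arctan(1.3630) = 53.73°.

θ_B ≈ 53.73°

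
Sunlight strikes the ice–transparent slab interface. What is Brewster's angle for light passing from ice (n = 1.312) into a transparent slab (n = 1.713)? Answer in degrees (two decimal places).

θ_B ≈ 52.55°

tan θ_B = n₂/n₁ = 1.713/1.312 = 1.3056. Taking the arctangent, θ_B = 52.55°.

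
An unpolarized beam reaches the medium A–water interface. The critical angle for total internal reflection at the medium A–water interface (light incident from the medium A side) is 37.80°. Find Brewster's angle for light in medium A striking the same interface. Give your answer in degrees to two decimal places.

sin θ_c = n₂/n₁, so n₂/n₁ = sin 37.80° = 0.6129.
Brewster: tan θ_B = n₂/n₁ = 0.6129.
θ_B = arctan(0.6129) = 31.50°.

θ_B ≈ 31.50°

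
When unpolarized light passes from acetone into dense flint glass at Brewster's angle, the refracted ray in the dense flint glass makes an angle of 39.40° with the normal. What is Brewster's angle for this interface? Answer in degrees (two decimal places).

θ_B ≈ 50.60°

Since the reflected and refracted rays are at right angles at the polarizing angle, θ_B + θ_t = 90°.
θ_B = 90° − 39.40° = 50.60°.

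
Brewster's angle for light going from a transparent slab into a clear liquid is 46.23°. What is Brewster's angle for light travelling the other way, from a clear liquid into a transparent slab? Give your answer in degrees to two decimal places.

tan θ_B' = n₁/n₂ = 1/tan θ_B, so θ_B' = 90° − θ_B.
θ_B' = 90° − 46.23° = 43.77°.

θ_B' ≈ 43.77°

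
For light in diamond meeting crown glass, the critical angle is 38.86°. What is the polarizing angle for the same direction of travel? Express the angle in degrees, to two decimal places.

θ_B ≈ 32.10°

sin θ_c = n₂/n₁, so n₂/n₁ = sin 38.86° = 0.6274.
Brewster: tan θ_B = n₂/n₁ = 0.6274.
θ_B = arctan(0.6274) = 32.10°.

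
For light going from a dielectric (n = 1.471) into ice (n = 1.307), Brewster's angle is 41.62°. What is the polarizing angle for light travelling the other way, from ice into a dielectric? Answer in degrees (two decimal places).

The two Brewster angles are complementary: θ_B' = 90° − θ_B = 90° − 41.62° = 48.38°.

θ_B' ≈ 48.38°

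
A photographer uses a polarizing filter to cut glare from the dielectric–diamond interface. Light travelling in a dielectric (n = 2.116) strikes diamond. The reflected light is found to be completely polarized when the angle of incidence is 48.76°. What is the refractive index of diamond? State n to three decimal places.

At Brewster's angle, tan θ_B = n₂/n₁ with n₁ on the incident side (a dielectric) and n₂ on the transmitted side (diamond).
n₂ = n₁ tan θ_B = 2.116 × tan 48.76° = 2.414.

n ≈ 2.414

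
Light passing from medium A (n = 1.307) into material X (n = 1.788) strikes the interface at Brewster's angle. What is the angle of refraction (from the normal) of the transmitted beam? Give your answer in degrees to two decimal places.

θ_t ≈ 36.17°

First find Brewster's angle: tan θ_B = 1.788/1.307 = 1.3680, giving θ_B = 53.83°.
The refracted ray is perpendicular to the reflected ray, so θ_t = 90° − θ_B = 36.17°.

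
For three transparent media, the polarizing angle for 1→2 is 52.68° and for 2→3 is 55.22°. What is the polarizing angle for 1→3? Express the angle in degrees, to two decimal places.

tan θ_B(1→2) = n₂/n₁ = tan 52.68° = 1.3117.
tan θ_B(2→3) = n₃/n₂ = tan 55.22° = 1.4399.
So n₃/n₁ = (n₂/n₁)(n₃/n₂) = 1.3117 × 1.4399 = 1.8887.
θ_B(1→3) = arctan(1.8887) = 62.10°.

θ_B ≈ 62.10°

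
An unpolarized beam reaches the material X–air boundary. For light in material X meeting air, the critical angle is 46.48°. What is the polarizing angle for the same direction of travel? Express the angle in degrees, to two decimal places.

θ_B ≈ 35.95°

n₂/n₁ = sin θ_c = sin 46.48° = 0.7251.
tan θ_B equals the same ratio, so θ_B = arctan(0.7251) = 35.95°.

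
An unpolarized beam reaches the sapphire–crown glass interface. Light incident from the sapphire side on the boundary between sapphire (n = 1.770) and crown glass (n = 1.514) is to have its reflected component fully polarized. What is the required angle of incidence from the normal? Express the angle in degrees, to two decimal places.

Here n₂/n₁ = 1.514/1.770 = 0.8554, and Brewster's law gives tan θ_B = n₂/n₁.
θ_B = arctan(0.8554) = 40.54°.

θ_B ≈ 40.54°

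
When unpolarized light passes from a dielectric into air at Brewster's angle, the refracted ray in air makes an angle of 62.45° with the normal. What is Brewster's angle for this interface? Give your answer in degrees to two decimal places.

Since the reflected and refracted rays are at right angles at the polarizing angle, θ_B + θ_t = 90°.
So θ_B = 90° − θ_t = 90° − 62.45° = 27.55°.

θ_B ≈ 27.55°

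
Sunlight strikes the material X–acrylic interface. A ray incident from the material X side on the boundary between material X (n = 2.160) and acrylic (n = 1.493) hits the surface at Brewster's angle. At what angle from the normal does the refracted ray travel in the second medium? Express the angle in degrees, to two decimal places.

θ_t ≈ 55.35°

First find Brewster's angle: tan θ_B = 1.493/2.160 = 0.6912, giving θ_B = 34.65°.
At Brewster's angle the reflected and refracted rays are perpendicular, so θ_t = 90° − θ_B = 90° − 34.65° = 55.35°.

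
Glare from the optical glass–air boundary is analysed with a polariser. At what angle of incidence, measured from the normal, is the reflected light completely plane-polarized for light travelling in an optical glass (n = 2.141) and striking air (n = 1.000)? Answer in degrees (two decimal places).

At Brewster's angle the reflected and refracted rays are perpendicular, which with Snell's law gives tan θ_B = n₂/n₁.
tan θ_B = n₂/n₁ = 1.000/2.141 = 0.4671.
So θ_B = arctan 0.4671 = 25.04°.

θ_B ≈ 25.04°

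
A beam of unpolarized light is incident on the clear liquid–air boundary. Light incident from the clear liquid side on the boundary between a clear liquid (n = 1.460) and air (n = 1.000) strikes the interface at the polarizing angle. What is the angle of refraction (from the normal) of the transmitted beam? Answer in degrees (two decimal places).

tan θ_B = n₂/n₁ = 1.000/1.460 = 0.6849, so θ_B = 34.41°.
At Brewster's angle the reflected and refracted rays are perpendicular, so θ_t = 90° − θ_B = 90° − 34.41° = 55.59°.

θ_t ≈ 55.59°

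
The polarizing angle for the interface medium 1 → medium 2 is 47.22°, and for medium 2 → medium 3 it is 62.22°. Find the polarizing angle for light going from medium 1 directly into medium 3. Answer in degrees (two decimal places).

θ_B ≈ 64.01°

n₂/n₁ = tan 47.22° = 1.0807 and n₃/n₂ = tan 62.22° = 1.8983.
n₃/n₁ = 2.0514. Then tan θ_B(1→3) = n₃/n₁, so θ_B(1→3) = arctan(2.0514) = 64.01°.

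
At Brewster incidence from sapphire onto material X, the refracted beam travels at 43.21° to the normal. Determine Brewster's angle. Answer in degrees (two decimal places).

Since the reflected and refracted rays are at right angles at the polarizing angle, θ_B + θ_t = 90°.
θ_B = 90° − 43.21° = 46.79°.

θ_B ≈ 46.79°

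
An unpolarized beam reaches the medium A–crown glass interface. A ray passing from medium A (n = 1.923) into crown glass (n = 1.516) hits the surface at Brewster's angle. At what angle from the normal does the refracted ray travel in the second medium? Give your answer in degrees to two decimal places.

tan θ_B = n₂/n₁ = 1.516/1.923 = 0.7884, so θ_B = 38.25°.
At Brewster's angle the reflected and refracted rays are perpendicular, so θ_t = 90° − θ_B = 90° − 38.25° = 51.75°.

θ_t ≈ 51.75°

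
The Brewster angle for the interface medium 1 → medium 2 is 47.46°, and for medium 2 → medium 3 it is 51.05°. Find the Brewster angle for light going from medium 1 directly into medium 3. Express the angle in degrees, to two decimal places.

θ_B ≈ 53.43°

tan θ_B(1→2) = n₂/n₁ = tan 47.46° = 1.0898.
tan θ_B(2→3) = n₃/n₂ = tan 51.05° = 1.2371.
n₃/n₁ = 1.3482. Then tan θ_B(1→3) = n₃/n₁, so θ_B(1→3) = arctan(1.3482) = 53.43°.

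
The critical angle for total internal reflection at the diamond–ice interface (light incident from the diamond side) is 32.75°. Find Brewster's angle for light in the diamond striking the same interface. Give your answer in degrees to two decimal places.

θ_B ≈ 28.41°

At the critical angle sin θ_c = n₂/n₁, giving n₂/n₁ = sin 32.75° = 0.5410.
Then tan θ_B = n₂/n₁ = 0.5410, so θ_B = arctan 0.5410 = 28.41°.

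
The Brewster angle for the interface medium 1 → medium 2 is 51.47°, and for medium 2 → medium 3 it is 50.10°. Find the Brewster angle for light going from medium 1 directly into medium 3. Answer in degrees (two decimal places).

θ_B ≈ 56.34°

tan θ_B(1→2) = n₂/n₁ = tan 51.47° = 1.2558.
tan θ_B(2→3) = n₃/n₂ = tan 50.10° = 1.1960.
n₃/n₁ = 1.5019. Then tan θ_B(1→3) = n₃/n₁, so θ_B(1→3) = arctan(1.5019) = 56.34°.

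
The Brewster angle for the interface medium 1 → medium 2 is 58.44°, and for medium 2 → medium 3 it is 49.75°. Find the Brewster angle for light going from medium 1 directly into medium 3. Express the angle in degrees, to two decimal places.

θ_B ≈ 62.53°

n₂/n₁ = tan 58.44° = 1.6280 and n₃/n₂ = tan 49.75° = 1.1812.
So n₃/n₁ = (n₂/n₁)(n₃/n₂) = 1.6280 × 1.1812 = 1.9231.
θ_B(1→3) = arctan(1.9231) = 62.53°.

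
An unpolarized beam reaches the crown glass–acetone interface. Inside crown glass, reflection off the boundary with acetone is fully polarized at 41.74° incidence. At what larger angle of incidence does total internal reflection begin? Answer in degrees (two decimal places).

tan θ_B = n₂/n₁ = tan 41.74° = 0.8922.
Total internal reflection: sin θ_c = n₂/n₁ = 0.8922.
θ_c = arcsin(0.8922) = 63.15°.

θ_c ≈ 63.15°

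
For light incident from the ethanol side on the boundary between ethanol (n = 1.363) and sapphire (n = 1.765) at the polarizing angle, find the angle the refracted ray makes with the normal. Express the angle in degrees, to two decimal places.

θ_t ≈ 37.68°

First find Brewster's angle: tan θ_B = 1.765/1.363 = 1.2949, giving θ_B = 52.32°.
At Brewster's angle the reflected and refracted rays are perpendicular, so θ_t = 90° − θ_B = 90° − 52.32° = 37.68°.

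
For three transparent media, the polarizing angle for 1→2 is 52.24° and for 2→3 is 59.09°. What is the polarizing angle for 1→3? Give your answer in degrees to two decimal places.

tan θ_B(1→2) = n₂/n₁ = tan 52.24° = 1.2911.
tan θ_B(2→3) = n₃/n₂ = tan 59.09° = 1.6702.
n₃/n₁ = 2.1563. Then tan θ_B(1→3) = n₃/n₁, so θ_B(1→3) = arctan(2.1563) = 65.12°.

θ_B ≈ 65.12°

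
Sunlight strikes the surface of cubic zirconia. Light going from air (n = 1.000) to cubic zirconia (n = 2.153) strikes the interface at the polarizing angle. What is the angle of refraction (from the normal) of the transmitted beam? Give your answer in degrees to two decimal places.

tan θ_B = n₂/n₁ = 2.153/1.000 = 2.1530, so θ_B = 65.09°.
At Brewster's angle the reflected and refracted rays are perpendicular, so θ_t = 90° − θ_B = 90° − 65.09° = 24.91°.

θ_t ≈ 24.91°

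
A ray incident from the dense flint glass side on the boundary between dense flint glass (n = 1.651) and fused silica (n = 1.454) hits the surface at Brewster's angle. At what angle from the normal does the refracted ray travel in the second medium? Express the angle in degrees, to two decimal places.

tan θ_B = n₂/n₁ = 1.454/1.651 = 0.8807, so θ_B = 41.37°.
Since θ_B + θ_t = 90° at Brewster incidence, θ_t = 90° − 41.37° = 48.63°.

θ_t ≈ 48.63°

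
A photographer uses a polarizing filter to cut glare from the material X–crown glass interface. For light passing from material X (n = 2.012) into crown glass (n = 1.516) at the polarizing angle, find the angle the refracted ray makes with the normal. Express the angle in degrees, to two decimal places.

θ_t ≈ 53.00°

tan θ_B = n₂/n₁ = 1.516/2.012 = 0.7535, so θ_B = 37.00°.
Since θ_B + θ_t = 90° at Brewster incidence, θ_t = 90° − 37.00° = 53.00°.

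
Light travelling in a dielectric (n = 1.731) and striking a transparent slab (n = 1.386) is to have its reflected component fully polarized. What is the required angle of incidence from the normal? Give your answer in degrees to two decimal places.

tan θ_B = n₂/n₁ = 1.386/1.731 = 0.8007.
θ_B = arctan(0.8007) = 38.68°.

θ_B ≈ 38.68°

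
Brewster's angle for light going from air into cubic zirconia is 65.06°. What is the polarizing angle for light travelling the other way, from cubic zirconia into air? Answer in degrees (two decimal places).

θ_B' ≈ 24.94°

The two Brewster angles are complementary: θ_B' = 90° − θ_B = 90° − 65.06° = 24.94°.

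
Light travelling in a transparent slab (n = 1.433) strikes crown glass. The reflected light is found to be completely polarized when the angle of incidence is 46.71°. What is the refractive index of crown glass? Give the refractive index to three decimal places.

n ≈ 1.521

At the polarizing angle, tan θ_B = n₂/n₁ with n₁ on the incident side (a transparent slab) and n₂ on the transmitted side (crown glass).
n₂ = n₁ tan θ_B = 1.433 × tan 46.71° = 1.521.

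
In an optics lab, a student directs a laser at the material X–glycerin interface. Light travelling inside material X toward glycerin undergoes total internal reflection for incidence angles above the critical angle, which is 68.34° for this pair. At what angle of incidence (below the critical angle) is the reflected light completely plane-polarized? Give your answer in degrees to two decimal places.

n₂/n₁ = sin θ_c = sin 68.34° = 0.9294.
tan θ_B equals the same ratio, so θ_B = arctan(0.9294) = 42.90°.

θ_B ≈ 42.90°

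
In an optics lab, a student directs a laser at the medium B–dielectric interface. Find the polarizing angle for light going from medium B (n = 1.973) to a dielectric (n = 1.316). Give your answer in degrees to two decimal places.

θ_B ≈ 33.70°

tan θ_B = n₂/n₁ = 1.316/1.973 = 0.6670.
θ_B = arctan(0.6670) = 33.70°.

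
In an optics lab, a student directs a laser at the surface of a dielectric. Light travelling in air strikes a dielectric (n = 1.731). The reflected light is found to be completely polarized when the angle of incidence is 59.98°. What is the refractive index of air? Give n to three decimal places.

n ≈ 1.000

Full polarization of the reflected beam means tan θ_B = n₂/n₁, where n₁ is the incident medium (air).
n₁ = n₂ / tan θ_B = 1.731 / tan 59.98° = 1.000.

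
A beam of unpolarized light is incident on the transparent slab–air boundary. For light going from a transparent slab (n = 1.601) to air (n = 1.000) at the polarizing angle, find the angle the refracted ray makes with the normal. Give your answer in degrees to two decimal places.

θ_t ≈ 58.01°

tan θ_B = n₂/n₁ = 1.000/1.601 = 0.6246, so θ_B = 31.99°.
At Brewster's angle the reflected and refracted rays are perpendicular, so θ_t = 90° − θ_B = 90° − 31.99° = 58.01°.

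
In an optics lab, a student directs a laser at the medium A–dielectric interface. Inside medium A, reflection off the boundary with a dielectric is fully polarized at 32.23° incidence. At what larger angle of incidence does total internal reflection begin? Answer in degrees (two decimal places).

θ_c ≈ 39.08°

n₂/n₁ = tan 32.23° = 0.6305; the critical angle satisfies sin θ_c = n₂/n₁.
θ_c = arcsin(0.6305) = 39.08°.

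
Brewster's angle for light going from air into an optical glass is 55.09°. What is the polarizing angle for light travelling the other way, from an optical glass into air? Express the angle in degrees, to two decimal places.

tan θ_B' = n₁/n₂ = 1/tan θ_B, so θ_B' = 90° − θ_B.
θ_B' = 90° − 55.09° = 34.91°.

θ_B' ≈ 34.91°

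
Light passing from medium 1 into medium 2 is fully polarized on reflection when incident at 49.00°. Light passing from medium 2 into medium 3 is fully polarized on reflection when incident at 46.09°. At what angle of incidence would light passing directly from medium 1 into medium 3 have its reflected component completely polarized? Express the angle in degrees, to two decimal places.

θ_B ≈ 50.08°

tan θ_B(1→2) = n₂/n₁ = tan 49.00° = 1.1504.
tan θ_B(2→3) = n₃/n₂ = tan 46.09° = 1.0388.
n₃/n₁ = 1.1950. Then tan θ_B(1→3) = n₃/n₁, so θ_B(1→3) = arctan(1.1950) = 50.08°.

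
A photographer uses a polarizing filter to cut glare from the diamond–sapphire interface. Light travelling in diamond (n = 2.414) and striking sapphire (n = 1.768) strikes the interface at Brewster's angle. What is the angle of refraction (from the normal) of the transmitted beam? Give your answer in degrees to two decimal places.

θ_t ≈ 53.78°

θ_B = arctan(n₂/n₁) = arctan(1.768/2.414) = 36.22°.
The refracted ray is perpendicular to the reflected ray, so θ_t = 90° − θ_B = 53.78°.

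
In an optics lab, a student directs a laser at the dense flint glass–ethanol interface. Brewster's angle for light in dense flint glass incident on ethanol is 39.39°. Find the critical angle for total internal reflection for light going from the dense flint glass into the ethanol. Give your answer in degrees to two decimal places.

From Brewster, n₂/n₁ = tan θ_B = tan 39.39° = 0.8211.
Then sin θ_c = n₂/n₁ = 0.8211, so θ_c = arcsin 0.8211 = 55.20°.

θ_c ≈ 55.20°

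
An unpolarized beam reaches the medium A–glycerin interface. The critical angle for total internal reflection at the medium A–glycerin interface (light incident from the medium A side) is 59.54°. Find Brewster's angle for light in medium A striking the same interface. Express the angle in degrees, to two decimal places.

n₂/n₁ = sin θ_c = sin 59.54° = 0.8620.
tan θ_B equals the same ratio, so θ_B = arctan(0.8620) = 40.76°.

θ_B ≈ 40.76°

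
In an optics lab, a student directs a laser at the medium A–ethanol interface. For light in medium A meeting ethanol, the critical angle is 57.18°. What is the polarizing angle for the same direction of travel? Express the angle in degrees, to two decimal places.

θ_B ≈ 40.04°

sin θ_c = n₂/n₁, so n₂/n₁ = sin 57.18° = 0.8404.
Brewster: tan θ_B = n₂/n₁ = 0.8404.
θ_B = arctan(0.8404) = 40.04°.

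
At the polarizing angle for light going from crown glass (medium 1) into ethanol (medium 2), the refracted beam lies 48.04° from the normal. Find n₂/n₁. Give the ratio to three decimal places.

n₂/n₁ ≈ 0.899

θ_B + θ_t = 90°, so θ_B = 90° − 48.04° = 41.96°.
tan θ_B = n₂/n₁, so n₂/n₁ = tan 41.96° = 0.899.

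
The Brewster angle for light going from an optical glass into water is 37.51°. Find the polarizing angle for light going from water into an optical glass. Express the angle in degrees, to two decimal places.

tan θ_B' = n₁/n₂ = 1/tan θ_B, so θ_B' = 90° − θ_B.
θ_B' = 90° − 37.51° = 52.49°.

θ_B' ≈ 52.49°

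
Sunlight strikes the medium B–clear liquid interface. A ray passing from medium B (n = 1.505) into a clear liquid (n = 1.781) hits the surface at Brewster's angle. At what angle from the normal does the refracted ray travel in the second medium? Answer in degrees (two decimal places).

θ_t ≈ 40.20°

First find Brewster's angle: tan θ_B = 1.781/1.505 = 1.1834, giving θ_B = 49.80°.
At Brewster's angle the reflected and refracted rays are perpendicular, so θ_t = 90° − θ_B = 90° − 49.80° = 40.20°.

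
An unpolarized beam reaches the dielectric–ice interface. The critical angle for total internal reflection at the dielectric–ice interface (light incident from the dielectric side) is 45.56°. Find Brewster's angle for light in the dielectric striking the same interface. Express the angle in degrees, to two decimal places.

θ_B ≈ 35.53°

n₂/n₁ = sin θ_c = sin 45.56° = 0.7140.
tan θ_B equals the same ratio, so θ_B = arctan(0.7140) = 35.53°.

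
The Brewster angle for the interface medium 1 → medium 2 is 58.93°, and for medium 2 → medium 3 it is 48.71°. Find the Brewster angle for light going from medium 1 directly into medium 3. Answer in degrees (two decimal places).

θ_B ≈ 62.11°

n₂/n₁ = tan 58.93° = 1.6597 and n₃/n₂ = tan 48.71° = 1.1387.
So n₃/n₁ = (n₂/n₁)(n₃/n₂) = 1.6597 × 1.1387 = 1.8898.
θ_B(1→3) = arctan(1.8898) = 62.11°.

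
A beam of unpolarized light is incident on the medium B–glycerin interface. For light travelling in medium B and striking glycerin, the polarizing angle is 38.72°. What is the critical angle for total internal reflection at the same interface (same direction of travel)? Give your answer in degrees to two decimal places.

n₂/n₁ = tan 38.72° = 0.8017; the critical angle satisfies sin θ_c = n₂/n₁.
θ_c = arcsin(0.8017) = 53.30°.

θ_c ≈ 53.30°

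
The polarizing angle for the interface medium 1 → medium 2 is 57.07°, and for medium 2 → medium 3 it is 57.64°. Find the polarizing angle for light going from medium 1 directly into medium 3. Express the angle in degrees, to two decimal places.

n₂/n₁ = tan 57.07° = 1.5440 and n₃/n₂ = tan 57.64° = 1.5782.
So n₃/n₁ = (n₂/n₁)(n₃/n₂) = 1.5440 × 1.5782 = 2.4367.
θ_B(1→3) = arctan(2.4367) = 67.69°.

θ_B ≈ 67.69°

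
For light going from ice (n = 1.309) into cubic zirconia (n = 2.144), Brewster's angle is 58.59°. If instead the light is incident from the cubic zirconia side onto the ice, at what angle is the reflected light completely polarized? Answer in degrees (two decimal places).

θ_B' ≈ 31.41°

Reversing the direction swaps n₁ and n₂, so tan θ_B' = 1/tan θ_B and θ_B' = 90° − θ_B.
Hence θ_B' = 90° − 58.59° = 31.41°.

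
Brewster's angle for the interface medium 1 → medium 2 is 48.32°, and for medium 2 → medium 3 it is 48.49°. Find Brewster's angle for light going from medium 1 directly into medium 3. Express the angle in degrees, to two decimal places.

θ_B ≈ 51.76°

n₂/n₁ = tan 48.32° = 1.1232 and n₃/n₂ = tan 48.49° = 1.1299.
So n₃/n₁ = (n₂/n₁)(n₃/n₂) = 1.1232 × 1.1299 = 1.2691.
θ_B(1→3) = arctan(1.2691) = 51.76°.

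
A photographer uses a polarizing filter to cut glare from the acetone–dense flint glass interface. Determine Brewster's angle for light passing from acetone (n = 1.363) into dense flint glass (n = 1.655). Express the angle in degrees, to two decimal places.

θ_B ≈ 50.53°

Brewster's condition: tan θ_B = n₂/n₁ = 1.655/1.363 = 1.2142.
θ_B = arctan(1.2142) = 50.53°.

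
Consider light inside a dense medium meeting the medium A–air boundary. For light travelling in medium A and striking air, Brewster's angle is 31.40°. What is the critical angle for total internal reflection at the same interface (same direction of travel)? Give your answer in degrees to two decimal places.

θ_c ≈ 37.62°

n₂/n₁ = tan 31.40° = 0.6104; the critical angle satisfies sin θ_c = n₂/n₁.
θ_c = arcsin(0.6104) = 37.62°.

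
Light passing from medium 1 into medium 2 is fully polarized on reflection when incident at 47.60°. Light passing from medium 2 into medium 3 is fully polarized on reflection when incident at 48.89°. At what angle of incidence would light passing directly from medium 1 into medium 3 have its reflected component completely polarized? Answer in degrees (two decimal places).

θ_B ≈ 51.45°

Each Brewster angle gives a ratio: n₂/n₁ = tan 47.60° = 1.0951, n₃/n₂ = tan 48.89° = 1.1459.
n₃/n₁ = 1.2549. Then tan θ_B(1→3) = n₃/n₁, so θ_B(1→3) = arctan(1.2549) = 51.45°.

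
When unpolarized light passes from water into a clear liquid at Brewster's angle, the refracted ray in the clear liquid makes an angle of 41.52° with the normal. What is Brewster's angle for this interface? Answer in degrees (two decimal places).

Brewster's condition makes the reflected and refracted beams perpendicular: θ_B + θ_t = 90°.
θ_B = 90° − 41.52° = 48.48°.

θ_B ≈ 48.48°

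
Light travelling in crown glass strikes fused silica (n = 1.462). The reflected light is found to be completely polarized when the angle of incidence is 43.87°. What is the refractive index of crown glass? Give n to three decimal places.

Full polarization of the reflected beam means tan θ_B = n₂/n₁, where n₁ is the incident medium (crown glass).
n₁ = n₂ / tan θ_B = 1.462 / tan 43.87° = 1.521.

n ≈ 1.521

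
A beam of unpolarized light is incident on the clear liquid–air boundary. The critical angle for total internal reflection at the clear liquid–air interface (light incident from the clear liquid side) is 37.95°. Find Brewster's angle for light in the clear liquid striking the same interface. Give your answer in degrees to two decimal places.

At the critical angle sin θ_c = n₂/n₁, giving n₂/n₁ = sin 37.95° = 0.6150.
Then tan θ_B = n₂/n₁ = 0.6150, so θ_B = arctan 0.6150 = 31.59°.

θ_B ≈ 31.59°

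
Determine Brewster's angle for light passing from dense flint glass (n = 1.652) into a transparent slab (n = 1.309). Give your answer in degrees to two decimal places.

θ_B ≈ 38.39°

tan θ_B = n₂/n₁ = 1.309/1.652 = 0.7924. Taking the arctangent, θ_B = 38.39°.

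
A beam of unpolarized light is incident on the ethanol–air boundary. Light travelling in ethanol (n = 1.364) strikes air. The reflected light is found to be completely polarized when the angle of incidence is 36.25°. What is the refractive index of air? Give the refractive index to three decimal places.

Brewster's law: tan θ_B = n₂/n₁ (light incident in ethanol, refracted into air).
n₂ = n₁ tan θ_B = 1.364 × tan 36.25° = 1.000.

n ≈ 1.000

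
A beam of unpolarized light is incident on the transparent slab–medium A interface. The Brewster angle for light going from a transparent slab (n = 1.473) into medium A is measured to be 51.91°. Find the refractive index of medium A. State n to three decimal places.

n ≈ 1.879

Brewster's law: tan θ_B = n₂/n₁ (light incident in a transparent slab, refracted into medium A).
n₂ = n₁ tan θ_B = 1.473 × tan 51.91° = 1.879.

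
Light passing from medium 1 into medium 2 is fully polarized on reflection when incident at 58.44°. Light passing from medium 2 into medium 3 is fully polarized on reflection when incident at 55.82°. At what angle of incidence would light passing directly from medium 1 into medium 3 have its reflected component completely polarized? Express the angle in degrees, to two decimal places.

n₂/n₁ = tan 58.44° = 1.6280 and n₃/n₂ = tan 55.82° = 1.4726.
So n₃/n₁ = (n₂/n₁)(n₃/n₂) = 1.6280 × 1.4726 = 2.3974.
θ_B(1→3) = arctan(2.3974) = 67.36°.

θ_B ≈ 67.36°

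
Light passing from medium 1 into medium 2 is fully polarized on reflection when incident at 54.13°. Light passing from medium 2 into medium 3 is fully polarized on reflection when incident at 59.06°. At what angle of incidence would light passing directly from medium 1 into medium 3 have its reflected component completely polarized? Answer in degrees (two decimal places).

θ_B ≈ 66.57°

Each Brewster angle gives a ratio: n₂/n₁ = tan 54.13° = 1.3830, n₃/n₂ = tan 59.06° = 1.6682.
Multiplying, n₃/n₁ = 1.3830 × 1.6682 = 2.3071, and θ_B(1→3) = arctan 2.3071 = 66.57°.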